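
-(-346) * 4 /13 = 1384 /13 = 106.46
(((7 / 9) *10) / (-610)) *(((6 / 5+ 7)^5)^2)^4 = -227223010108023999780336455774229848582956714905647730738438187207 / 4993125912733376026153564453125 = -45507166067766114680756280000000000.00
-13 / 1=-13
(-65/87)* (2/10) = -13/87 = -0.15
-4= -4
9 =9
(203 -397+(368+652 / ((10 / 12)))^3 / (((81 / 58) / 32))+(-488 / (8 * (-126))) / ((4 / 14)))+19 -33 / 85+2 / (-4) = 24018369101429239 / 688500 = 34885067685.45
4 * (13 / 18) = 26 / 9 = 2.89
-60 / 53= -1.13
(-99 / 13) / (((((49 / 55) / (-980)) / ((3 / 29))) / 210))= 68607000 / 377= 181981.43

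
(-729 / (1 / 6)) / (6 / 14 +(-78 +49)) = 15309 / 100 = 153.09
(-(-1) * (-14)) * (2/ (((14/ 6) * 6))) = -2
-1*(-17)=17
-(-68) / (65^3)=68 / 274625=0.00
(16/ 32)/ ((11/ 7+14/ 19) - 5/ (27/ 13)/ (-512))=919296/ 4252613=0.22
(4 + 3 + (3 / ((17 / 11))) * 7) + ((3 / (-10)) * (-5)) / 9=2117 / 102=20.75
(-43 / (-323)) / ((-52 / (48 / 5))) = -516 / 20995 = -0.02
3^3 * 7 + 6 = 195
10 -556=-546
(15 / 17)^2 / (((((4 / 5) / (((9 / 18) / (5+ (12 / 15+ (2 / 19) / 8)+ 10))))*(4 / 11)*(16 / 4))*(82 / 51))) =1175625 / 89349824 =0.01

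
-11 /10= -1.10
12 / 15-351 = -1751 / 5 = -350.20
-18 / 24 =-3 / 4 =-0.75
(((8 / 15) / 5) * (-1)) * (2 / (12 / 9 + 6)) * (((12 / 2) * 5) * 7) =-336 / 55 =-6.11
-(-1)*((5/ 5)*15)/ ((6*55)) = 1/ 22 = 0.05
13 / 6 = 2.17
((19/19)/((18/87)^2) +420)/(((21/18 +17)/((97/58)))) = 1548217/37932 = 40.82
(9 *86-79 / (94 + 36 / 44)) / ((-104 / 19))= -15321847 / 108472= -141.25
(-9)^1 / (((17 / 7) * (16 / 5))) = -315 / 272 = -1.16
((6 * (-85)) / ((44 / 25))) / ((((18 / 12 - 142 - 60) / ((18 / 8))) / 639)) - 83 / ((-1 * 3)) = 111452327 / 52932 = 2105.58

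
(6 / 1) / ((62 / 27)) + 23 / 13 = 1766 / 403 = 4.38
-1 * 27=-27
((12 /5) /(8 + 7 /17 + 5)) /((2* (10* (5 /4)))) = 17 /2375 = 0.01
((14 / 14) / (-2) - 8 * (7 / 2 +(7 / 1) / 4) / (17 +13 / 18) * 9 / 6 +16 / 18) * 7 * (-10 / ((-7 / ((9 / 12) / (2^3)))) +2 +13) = -10271135 / 30624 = -335.39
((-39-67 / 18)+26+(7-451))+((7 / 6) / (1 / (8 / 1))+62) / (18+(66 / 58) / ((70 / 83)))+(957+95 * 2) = 54202223 / 78558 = 689.96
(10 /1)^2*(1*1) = 100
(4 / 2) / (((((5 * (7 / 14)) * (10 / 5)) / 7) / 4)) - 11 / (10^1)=101 / 10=10.10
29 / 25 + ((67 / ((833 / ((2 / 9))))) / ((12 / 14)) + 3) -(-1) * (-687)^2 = 37911245752 / 80325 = 471973.18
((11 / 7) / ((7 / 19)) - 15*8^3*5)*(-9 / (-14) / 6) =-5644173 / 1372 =-4113.83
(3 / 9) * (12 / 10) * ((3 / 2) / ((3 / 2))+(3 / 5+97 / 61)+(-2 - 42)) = -24894 / 1525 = -16.32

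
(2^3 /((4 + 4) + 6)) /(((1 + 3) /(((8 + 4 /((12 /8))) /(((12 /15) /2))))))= 80 /21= 3.81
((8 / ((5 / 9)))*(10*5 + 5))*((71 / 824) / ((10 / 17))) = 119493 / 1030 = 116.01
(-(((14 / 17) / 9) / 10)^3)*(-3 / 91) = 49 / 1940020875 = 0.00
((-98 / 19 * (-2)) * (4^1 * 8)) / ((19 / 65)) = 407680 / 361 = 1129.31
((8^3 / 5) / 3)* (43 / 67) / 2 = 11008 / 1005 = 10.95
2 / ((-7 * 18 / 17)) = -17 / 63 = -0.27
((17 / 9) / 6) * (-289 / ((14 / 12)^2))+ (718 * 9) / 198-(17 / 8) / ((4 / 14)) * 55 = -11468273 / 25872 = -443.27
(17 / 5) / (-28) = -17 / 140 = -0.12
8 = 8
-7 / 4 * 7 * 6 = -147 / 2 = -73.50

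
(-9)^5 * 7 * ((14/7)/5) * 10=-1653372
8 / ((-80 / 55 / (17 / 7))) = -187 / 14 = -13.36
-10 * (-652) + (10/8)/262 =6832965/1048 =6520.00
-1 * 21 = -21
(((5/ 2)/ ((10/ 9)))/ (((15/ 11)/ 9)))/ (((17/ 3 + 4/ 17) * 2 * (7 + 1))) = 15147/ 96320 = 0.16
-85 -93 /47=-4088 /47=-86.98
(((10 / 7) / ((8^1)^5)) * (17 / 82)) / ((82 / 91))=1105 / 110166016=0.00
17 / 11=1.55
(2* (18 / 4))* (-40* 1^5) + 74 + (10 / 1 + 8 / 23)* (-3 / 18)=-19853 / 69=-287.72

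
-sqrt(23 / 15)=-sqrt(345) / 15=-1.24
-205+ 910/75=-2893/15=-192.87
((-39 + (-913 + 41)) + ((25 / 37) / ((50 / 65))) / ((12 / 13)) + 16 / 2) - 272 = -1042555 / 888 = -1174.05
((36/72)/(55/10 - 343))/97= -1/65475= -0.00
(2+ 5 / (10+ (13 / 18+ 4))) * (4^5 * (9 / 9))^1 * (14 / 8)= 222208 / 53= 4192.60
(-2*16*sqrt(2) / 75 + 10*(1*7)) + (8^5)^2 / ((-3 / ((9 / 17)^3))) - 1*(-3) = -53107858.24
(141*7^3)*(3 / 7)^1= 20727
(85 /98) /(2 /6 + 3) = 0.26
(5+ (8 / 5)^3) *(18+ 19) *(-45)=-378621 / 25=-15144.84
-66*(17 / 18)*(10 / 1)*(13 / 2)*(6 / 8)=-12155 / 4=-3038.75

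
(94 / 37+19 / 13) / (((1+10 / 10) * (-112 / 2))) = -275 / 7696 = -0.04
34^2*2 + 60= 2372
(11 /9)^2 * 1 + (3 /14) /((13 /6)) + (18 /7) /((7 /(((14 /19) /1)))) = 260968 /140049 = 1.86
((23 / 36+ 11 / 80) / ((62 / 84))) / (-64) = -3913 / 238080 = -0.02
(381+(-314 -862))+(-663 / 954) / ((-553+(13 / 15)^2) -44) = -11305309545 / 14220536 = -795.00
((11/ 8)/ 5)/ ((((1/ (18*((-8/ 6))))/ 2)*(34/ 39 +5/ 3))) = -26/ 5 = -5.20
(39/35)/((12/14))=13/10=1.30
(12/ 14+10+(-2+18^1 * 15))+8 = 2008/ 7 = 286.86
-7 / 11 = -0.64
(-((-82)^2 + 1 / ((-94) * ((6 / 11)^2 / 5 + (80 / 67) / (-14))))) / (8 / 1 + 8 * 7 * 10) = -65132471 / 5501632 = -11.84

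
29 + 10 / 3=97 / 3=32.33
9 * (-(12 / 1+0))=-108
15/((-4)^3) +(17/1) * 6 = 6513/64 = 101.77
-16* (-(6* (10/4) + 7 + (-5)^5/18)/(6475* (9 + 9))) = -10916/524475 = -0.02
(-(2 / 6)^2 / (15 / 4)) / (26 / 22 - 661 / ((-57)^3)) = -75449 / 3018475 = -0.02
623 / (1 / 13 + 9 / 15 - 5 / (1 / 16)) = -40495 / 5156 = -7.85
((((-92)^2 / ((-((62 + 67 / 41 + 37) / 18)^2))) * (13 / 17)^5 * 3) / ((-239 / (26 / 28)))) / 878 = 4172052494300652 / 4438165816019087551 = 0.00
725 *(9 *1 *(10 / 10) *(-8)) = -52200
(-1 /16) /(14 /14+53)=-1 /864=-0.00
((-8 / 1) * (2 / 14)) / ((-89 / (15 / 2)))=60 / 623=0.10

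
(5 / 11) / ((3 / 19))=95 / 33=2.88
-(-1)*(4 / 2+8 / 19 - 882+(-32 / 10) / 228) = -250684 / 285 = -879.59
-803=-803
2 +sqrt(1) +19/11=52/11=4.73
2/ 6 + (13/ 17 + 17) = 923/ 51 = 18.10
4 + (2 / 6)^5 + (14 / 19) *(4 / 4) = 21889 / 4617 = 4.74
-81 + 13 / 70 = -5657 / 70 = -80.81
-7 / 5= -1.40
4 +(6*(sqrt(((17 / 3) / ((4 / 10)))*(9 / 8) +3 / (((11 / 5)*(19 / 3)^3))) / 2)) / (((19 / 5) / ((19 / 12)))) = 4 +175*sqrt(3283599) / 63536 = 8.99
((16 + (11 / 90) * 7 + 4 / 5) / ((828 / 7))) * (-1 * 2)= -11123 / 37260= -0.30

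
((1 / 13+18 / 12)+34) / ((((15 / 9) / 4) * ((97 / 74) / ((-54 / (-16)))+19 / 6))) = 2217780 / 92339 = 24.02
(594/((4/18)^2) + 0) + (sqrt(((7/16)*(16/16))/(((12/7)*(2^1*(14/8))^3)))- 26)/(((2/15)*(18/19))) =95*sqrt(42)/1008 + 35468/3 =11823.28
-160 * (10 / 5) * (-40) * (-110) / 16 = -88000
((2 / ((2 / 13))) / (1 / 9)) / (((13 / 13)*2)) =117 / 2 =58.50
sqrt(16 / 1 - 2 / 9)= 3.97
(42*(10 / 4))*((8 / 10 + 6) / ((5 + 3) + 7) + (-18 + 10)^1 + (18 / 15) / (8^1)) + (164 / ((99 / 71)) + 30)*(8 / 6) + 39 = -3212521 / 5940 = -540.83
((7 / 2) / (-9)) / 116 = -7 / 2088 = -0.00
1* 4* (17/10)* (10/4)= 17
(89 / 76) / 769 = 89 / 58444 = 0.00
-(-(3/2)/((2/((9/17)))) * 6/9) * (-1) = -9/34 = -0.26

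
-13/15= -0.87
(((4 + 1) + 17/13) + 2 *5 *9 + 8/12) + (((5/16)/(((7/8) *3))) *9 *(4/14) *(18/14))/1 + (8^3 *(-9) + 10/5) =-60311971/13377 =-4508.63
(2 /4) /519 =1 /1038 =0.00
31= 31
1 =1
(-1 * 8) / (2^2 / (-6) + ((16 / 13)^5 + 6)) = -1113879 / 1135802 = -0.98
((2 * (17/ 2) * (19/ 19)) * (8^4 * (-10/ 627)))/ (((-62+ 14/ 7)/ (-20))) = -696320/ 1881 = -370.19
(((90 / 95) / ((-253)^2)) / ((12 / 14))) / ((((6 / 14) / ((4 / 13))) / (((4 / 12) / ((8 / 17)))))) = 0.00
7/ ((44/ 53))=371/ 44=8.43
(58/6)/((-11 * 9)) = -29/297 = -0.10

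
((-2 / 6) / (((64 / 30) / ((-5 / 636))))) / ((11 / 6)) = 25 / 37312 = 0.00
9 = 9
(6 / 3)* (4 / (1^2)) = 8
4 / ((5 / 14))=56 / 5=11.20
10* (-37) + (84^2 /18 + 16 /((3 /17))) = 338 /3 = 112.67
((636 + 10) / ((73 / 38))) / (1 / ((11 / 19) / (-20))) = -3553 / 365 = -9.73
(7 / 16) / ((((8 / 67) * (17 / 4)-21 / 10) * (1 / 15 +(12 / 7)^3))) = -12065025 / 224180968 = -0.05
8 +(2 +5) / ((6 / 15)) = 51 / 2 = 25.50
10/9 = 1.11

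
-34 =-34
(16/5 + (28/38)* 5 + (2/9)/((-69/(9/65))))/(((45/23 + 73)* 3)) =29330/958113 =0.03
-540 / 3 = -180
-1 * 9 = -9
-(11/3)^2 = -121/9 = -13.44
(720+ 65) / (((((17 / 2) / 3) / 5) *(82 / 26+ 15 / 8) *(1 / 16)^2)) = 626995200 / 8891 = 70520.21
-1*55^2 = -3025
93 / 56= 1.66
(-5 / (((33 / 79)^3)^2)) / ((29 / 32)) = -38893992883360 / 37452571101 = -1038.49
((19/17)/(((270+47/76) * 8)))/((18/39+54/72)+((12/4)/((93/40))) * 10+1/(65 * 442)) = 18912790/517098126009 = 0.00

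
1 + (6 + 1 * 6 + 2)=15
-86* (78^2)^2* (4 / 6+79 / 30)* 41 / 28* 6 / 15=-1076749471512 / 175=-6152854122.93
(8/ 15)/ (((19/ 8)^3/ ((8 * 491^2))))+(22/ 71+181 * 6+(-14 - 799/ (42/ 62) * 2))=3860380898096/ 51133845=75495.61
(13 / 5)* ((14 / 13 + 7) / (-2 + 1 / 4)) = -12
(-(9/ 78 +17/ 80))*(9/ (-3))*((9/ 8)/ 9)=1023/ 8320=0.12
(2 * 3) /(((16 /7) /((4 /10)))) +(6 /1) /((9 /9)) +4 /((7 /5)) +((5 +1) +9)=24.91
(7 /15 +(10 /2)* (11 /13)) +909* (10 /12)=297257 /390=762.20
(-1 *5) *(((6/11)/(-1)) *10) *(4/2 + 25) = 8100/11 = 736.36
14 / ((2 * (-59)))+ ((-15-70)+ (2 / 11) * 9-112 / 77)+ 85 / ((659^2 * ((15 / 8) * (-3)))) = -215453840860 / 2536635321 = -84.94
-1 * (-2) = 2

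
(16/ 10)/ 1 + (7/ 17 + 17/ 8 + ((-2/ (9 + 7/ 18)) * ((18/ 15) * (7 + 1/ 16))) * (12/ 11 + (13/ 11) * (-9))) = 27013507/ 1264120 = 21.37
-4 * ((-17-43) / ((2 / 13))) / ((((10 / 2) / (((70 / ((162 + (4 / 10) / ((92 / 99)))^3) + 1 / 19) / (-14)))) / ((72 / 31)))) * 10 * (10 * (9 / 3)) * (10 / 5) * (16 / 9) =-9918951324534886400 / 3412388846657259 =-2906.75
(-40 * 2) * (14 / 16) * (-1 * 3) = 210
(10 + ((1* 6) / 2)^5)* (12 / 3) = 1012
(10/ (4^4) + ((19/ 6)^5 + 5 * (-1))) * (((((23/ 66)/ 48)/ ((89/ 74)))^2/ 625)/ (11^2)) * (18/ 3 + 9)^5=35305128261455/ 307812114137088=0.11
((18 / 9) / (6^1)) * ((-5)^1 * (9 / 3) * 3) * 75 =-1125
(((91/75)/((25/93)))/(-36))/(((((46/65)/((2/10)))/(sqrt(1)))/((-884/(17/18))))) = 476749/14375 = 33.17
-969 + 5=-964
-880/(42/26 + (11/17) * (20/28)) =-680680/1607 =-423.57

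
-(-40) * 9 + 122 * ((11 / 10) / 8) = 15071 / 40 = 376.78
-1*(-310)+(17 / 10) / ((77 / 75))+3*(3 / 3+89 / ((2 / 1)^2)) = 117473 / 308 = 381.41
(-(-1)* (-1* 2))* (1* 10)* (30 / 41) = -600 / 41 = -14.63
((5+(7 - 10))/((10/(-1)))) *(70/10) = -7/5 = -1.40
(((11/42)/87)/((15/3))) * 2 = 11/9135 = 0.00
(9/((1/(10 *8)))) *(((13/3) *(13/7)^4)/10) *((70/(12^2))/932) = 1856465/959028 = 1.94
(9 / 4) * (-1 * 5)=-45 / 4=-11.25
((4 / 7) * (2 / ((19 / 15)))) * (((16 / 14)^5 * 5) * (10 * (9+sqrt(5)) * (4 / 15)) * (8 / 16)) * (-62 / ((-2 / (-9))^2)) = -296209612800 / 2235331-32912179200 * sqrt(5) / 2235331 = -165435.67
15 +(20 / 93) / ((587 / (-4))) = 818785 / 54591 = 15.00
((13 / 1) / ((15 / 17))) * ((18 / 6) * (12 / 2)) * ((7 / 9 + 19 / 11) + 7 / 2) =262769 / 165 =1592.54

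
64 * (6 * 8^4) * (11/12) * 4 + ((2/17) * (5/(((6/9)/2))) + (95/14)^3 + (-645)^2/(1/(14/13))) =3769233916067/606424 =6215509.14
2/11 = 0.18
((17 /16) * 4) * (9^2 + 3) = 357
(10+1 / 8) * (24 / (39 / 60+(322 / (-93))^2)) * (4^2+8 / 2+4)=1008819360 / 2186117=461.47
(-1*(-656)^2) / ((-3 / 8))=3442688 / 3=1147562.67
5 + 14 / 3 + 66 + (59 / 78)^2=463837 / 6084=76.24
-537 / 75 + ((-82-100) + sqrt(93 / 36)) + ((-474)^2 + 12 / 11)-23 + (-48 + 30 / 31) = sqrt(93) / 6 + 1913162586 / 8525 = 224419.51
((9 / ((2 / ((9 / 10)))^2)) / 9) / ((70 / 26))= 0.08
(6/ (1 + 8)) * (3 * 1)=2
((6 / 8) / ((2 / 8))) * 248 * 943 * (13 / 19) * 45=410431320 / 19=21601648.42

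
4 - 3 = 1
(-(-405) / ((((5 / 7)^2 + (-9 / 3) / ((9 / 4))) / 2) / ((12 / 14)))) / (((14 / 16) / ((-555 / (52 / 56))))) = 906292800 / 1573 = 576155.63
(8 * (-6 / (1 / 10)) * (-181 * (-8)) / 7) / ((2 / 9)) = -3127680 / 7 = -446811.43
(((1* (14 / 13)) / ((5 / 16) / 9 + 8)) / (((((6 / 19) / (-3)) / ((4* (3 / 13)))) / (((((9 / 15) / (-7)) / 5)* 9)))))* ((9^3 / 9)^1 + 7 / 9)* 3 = 217479168 / 4888325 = 44.49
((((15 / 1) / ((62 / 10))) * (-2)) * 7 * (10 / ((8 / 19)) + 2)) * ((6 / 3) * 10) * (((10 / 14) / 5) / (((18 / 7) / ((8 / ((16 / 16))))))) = -721000 / 93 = -7752.69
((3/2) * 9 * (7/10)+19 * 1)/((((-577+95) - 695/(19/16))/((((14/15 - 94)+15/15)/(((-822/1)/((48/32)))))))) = -14929991/3333703200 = -0.00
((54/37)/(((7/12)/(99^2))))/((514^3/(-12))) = -9526572/4396419587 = -0.00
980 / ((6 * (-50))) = -3.27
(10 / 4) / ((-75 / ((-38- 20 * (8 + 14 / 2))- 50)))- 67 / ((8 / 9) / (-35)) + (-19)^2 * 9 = 708007 / 120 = 5900.06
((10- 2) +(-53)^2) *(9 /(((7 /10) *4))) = 126765 /14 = 9054.64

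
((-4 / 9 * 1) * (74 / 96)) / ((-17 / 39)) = 481 / 612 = 0.79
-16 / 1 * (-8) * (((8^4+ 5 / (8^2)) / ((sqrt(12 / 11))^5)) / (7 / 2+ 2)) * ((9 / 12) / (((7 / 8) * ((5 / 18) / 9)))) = 25952751 * sqrt(33) / 70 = 2129817.20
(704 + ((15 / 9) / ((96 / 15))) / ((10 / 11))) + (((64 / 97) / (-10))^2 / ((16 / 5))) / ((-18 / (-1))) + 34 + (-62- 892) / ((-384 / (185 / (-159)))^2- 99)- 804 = -737000084569888963 / 11213862564847680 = -65.72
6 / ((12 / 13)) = 13 / 2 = 6.50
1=1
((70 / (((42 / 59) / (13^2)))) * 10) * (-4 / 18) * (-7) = 6979700 / 27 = 258507.41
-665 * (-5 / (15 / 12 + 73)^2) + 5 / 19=1451845 / 1675971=0.87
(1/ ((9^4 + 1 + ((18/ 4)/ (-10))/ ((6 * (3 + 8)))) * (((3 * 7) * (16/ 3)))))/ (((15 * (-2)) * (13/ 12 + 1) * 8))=-11/ 4042187800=-0.00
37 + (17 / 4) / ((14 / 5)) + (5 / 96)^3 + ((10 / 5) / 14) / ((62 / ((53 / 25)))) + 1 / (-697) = 18409872850259 / 477912268800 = 38.52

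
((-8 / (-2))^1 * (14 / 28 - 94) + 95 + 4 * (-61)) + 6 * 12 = -451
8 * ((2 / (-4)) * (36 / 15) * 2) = -96 / 5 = -19.20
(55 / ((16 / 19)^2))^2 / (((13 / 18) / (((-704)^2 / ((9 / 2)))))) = 47700744025 / 52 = 917322000.48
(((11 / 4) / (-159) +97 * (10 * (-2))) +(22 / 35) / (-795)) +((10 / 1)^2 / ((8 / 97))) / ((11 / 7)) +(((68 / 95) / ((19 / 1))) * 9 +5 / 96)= -4129916585299 / 3535778400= -1168.04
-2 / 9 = -0.22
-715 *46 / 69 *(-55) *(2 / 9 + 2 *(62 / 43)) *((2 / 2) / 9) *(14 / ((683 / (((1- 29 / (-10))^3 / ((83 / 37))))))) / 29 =537938980579 / 3181103235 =169.10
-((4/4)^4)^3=-1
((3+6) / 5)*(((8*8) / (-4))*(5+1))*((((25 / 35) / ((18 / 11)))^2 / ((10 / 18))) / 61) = -0.97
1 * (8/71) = 8/71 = 0.11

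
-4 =-4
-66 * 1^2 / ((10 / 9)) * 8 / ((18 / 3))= -396 / 5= -79.20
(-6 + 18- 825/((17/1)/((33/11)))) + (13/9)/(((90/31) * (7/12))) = -2132393/16065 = -132.74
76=76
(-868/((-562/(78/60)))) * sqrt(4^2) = 11284/1405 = 8.03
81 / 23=3.52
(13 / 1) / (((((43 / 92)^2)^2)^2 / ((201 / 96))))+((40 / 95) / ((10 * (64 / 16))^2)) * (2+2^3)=53082881260409695841 / 4441516105488380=11951.52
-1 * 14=-14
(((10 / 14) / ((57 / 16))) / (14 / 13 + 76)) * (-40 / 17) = -20800 / 3398283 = -0.01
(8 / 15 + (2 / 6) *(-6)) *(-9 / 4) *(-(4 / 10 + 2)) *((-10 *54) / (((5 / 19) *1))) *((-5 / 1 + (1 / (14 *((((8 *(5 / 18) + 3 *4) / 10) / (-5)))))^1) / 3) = -15930189 / 560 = -28446.77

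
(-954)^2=910116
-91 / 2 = -45.50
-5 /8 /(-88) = 5 /704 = 0.01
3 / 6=1 / 2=0.50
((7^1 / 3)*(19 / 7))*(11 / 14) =209 / 42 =4.98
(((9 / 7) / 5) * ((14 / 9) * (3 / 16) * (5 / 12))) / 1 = 0.03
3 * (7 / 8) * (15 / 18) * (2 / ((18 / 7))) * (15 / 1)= 1225 / 48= 25.52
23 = 23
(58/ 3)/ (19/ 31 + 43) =899/ 2028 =0.44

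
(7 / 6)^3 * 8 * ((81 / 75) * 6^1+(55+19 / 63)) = 4767994 / 6075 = 784.85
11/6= 1.83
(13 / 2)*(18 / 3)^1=39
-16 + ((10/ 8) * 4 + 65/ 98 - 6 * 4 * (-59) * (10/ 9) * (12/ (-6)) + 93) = -900817/ 294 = -3064.00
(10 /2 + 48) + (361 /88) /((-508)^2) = 1203610857 /22709632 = 53.00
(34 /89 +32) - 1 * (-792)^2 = -55823614 /89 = -627231.62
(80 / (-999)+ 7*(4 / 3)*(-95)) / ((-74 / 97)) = 42964210 / 36963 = 1162.36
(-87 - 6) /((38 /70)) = -3255 /19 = -171.32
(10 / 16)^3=125 / 512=0.24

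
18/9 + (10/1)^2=102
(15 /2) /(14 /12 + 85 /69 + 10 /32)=8280 /2993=2.77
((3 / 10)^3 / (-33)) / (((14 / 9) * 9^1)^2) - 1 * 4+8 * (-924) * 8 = -127505840009 / 2156000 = -59140.00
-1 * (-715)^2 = -511225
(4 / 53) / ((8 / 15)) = 15 / 106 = 0.14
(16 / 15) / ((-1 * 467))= -0.00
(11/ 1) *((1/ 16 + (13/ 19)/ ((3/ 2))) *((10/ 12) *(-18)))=-26015/ 304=-85.58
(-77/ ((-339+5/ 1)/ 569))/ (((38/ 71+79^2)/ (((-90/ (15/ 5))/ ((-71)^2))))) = -93885/ 750631099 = -0.00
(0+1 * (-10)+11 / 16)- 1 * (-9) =-5 / 16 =-0.31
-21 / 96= -7 / 32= -0.22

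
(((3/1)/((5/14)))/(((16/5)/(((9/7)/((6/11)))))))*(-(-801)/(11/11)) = 4956.19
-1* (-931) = 931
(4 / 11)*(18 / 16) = 9 / 22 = 0.41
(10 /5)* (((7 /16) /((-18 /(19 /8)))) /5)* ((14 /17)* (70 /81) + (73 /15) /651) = -20414911 /1229385600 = -0.02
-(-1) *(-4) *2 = -8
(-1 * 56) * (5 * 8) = -2240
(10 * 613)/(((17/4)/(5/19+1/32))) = 548635/1292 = 424.64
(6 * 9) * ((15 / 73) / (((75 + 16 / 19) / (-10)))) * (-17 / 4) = 654075 / 105193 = 6.22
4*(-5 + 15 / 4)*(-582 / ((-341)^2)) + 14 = 1630844 / 116281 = 14.03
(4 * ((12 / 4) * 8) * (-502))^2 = 2322468864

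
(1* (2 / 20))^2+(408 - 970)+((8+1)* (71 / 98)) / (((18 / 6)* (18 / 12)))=-2746651 / 4900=-560.54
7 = 7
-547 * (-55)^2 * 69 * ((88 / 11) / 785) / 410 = -18267612 / 6437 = -2837.91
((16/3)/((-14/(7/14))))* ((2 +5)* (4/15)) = -16/45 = -0.36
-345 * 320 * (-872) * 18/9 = 192537600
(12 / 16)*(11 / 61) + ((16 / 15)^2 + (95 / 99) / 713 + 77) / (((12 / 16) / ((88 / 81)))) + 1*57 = 540037396813 / 3170639700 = 170.32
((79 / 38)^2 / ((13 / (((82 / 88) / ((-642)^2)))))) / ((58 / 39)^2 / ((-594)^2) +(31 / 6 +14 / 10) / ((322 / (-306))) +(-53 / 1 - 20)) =-21473235418635 / 2263805961920613661664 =-0.00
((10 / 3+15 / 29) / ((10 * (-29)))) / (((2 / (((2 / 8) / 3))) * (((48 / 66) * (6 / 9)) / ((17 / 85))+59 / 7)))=-5159 / 101202576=-0.00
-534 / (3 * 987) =-178 / 987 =-0.18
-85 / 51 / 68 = -5 / 204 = -0.02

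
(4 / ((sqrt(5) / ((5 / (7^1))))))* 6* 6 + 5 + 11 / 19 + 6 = 220 / 19 + 144* sqrt(5) / 7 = 57.58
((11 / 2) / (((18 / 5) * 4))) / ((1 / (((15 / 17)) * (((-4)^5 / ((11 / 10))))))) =-16000 / 51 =-313.73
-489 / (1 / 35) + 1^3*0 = -17115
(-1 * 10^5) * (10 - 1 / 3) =-2900000 / 3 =-966666.67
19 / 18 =1.06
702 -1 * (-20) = 722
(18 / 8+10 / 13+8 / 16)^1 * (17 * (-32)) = -24888 / 13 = -1914.46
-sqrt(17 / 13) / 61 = -sqrt(221) / 793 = -0.02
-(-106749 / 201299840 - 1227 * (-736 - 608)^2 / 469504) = 4720.67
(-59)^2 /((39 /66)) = 76582 /13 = 5890.92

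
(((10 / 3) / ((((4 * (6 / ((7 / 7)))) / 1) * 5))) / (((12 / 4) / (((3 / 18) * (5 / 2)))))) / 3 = 5 / 3888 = 0.00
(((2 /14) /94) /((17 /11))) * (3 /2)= 33 /22372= 0.00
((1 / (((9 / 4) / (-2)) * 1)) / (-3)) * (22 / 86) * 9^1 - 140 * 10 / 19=-178928 / 2451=-73.00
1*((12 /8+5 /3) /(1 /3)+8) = 35 /2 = 17.50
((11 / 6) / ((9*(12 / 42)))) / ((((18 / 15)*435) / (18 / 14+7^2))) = 484 / 7047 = 0.07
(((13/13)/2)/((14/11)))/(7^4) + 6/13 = 403511/873964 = 0.46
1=1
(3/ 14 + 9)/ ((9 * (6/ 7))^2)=0.15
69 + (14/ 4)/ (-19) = 2615/ 38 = 68.82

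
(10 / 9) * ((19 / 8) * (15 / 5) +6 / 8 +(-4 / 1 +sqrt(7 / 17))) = 10 * sqrt(119) / 153 +155 / 36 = 5.02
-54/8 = -6.75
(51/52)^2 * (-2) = -2601/1352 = -1.92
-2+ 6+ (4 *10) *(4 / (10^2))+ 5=53 / 5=10.60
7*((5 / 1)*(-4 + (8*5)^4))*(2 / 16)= 22399965 / 2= 11199982.50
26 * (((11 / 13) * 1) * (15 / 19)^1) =330 / 19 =17.37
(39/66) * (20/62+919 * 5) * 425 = 787063875/682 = 1154052.60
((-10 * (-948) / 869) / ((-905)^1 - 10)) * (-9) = 72 / 671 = 0.11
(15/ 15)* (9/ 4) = 9/ 4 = 2.25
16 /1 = 16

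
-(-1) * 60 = 60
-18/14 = -9/7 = -1.29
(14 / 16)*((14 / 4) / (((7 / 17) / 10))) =595 / 8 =74.38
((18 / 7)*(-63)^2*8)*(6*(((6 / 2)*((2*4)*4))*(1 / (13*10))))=23514624 / 65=361763.45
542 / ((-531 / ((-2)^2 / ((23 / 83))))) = -179944 / 12213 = -14.73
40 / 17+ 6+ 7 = 261 / 17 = 15.35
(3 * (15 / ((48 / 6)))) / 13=45 / 104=0.43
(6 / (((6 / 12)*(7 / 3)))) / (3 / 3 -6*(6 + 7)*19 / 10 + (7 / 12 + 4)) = -2160 / 59899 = -0.04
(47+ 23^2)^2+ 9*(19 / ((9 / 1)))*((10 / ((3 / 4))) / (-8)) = 995233 / 3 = 331744.33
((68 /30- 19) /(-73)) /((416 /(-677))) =-169927 /455520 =-0.37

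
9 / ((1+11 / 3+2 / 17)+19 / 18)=2754 / 1787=1.54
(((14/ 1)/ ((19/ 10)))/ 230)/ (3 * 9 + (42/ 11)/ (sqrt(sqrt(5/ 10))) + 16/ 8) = 14/ (437 * (42 * 2^(1/ 4)/ 11 + 29)) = 0.00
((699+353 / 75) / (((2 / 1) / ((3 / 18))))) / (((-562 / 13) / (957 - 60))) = -102574043 / 84300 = -1216.77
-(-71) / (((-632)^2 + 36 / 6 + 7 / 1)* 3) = 71 / 1198311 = 0.00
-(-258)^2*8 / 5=-532512 / 5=-106502.40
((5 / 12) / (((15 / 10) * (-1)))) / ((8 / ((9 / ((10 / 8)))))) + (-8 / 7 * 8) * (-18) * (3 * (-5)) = -69127 / 28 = -2468.82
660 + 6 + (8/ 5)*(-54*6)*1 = 738/ 5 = 147.60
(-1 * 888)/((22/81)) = -35964/11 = -3269.45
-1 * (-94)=94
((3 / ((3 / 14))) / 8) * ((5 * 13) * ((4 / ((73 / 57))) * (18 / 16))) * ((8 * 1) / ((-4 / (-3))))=700245 / 292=2398.10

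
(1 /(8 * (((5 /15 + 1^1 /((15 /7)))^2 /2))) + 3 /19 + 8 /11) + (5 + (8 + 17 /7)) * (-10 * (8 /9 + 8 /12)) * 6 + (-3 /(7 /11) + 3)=-134871137 /93632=-1440.44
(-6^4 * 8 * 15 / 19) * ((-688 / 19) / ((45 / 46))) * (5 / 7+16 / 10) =8859414528 / 12635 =701180.41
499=499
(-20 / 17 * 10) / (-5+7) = -100 / 17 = -5.88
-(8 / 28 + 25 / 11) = -197 / 77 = -2.56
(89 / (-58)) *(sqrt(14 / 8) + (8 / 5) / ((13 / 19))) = -6764 / 1885 - 89 *sqrt(7) / 116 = -5.62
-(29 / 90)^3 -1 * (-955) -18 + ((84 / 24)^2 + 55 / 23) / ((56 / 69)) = 19493597233 / 20412000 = 955.01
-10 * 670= -6700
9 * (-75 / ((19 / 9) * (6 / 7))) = -14175 / 38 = -373.03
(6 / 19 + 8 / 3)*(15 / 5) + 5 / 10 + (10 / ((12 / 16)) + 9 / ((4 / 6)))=36.28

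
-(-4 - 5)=9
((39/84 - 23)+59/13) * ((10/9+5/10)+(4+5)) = -1251241/6552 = -190.97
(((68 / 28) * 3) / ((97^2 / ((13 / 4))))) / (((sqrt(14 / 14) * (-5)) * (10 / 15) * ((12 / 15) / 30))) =-0.03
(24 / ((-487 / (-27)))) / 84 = 0.02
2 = 2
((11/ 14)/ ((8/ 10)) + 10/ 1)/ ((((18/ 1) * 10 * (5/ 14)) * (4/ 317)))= 12997/ 960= 13.54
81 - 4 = 77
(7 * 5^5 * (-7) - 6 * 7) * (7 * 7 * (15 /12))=-37525915 /4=-9381478.75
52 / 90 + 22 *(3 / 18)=191 / 45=4.24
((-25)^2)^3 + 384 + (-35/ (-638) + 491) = 155762277035/ 638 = 244141500.05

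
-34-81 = -115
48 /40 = 6 /5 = 1.20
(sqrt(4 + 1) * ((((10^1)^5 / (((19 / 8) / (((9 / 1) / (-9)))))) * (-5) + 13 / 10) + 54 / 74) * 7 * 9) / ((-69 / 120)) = -372963595788 * sqrt(5) / 16169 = -51578449.71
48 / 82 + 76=3140 / 41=76.59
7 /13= 0.54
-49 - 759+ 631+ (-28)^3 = -22129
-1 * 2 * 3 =-6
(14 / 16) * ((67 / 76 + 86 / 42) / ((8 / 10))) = 23375 / 7296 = 3.20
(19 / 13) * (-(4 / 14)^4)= -304 / 31213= -0.01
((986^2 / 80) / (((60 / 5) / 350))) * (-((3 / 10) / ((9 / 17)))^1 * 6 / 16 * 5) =-376599.36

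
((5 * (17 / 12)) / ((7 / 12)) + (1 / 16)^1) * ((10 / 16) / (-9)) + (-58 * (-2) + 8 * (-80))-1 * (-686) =1299533 / 8064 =161.15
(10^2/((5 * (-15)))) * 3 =-4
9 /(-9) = -1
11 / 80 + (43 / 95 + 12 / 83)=92691 / 126160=0.73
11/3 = 3.67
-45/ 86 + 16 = 1331/ 86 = 15.48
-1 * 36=-36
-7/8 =-0.88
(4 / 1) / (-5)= -4 / 5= -0.80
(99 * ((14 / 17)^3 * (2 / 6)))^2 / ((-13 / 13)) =-8199664704 / 24137569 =-339.71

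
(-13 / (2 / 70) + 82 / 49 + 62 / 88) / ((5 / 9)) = -8782677 / 10780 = -814.72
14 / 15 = 0.93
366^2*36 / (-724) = -1205604 / 181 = -6660.80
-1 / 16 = -0.06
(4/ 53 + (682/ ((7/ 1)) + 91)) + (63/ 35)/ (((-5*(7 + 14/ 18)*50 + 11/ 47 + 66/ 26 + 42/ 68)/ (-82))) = 18136021391549/ 96171456605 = 188.58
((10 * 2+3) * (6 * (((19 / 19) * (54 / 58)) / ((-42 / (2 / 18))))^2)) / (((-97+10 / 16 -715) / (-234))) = 64584 / 267487619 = 0.00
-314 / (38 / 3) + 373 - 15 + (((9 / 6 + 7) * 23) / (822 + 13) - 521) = -5951131 / 31730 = -187.56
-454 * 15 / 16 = -3405 / 8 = -425.62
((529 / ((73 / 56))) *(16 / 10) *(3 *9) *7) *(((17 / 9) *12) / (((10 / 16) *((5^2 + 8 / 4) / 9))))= 2707396608 / 1825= 1483504.99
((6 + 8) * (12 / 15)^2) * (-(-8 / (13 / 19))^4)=-119570038784 / 714025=-167459.18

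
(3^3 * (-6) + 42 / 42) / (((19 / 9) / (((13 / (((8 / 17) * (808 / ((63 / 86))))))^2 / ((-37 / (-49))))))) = -13763538808929 / 217247567822848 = -0.06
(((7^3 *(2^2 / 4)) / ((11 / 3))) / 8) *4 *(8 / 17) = 4116 / 187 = 22.01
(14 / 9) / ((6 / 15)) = 35 / 9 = 3.89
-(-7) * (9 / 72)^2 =7 / 64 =0.11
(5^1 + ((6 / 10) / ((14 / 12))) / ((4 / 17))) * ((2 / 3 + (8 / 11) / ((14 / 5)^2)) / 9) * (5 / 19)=308842 / 1935549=0.16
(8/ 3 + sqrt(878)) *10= 80/ 3 + 10 *sqrt(878)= 322.98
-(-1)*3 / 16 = 3 / 16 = 0.19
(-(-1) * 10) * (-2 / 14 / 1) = -1.43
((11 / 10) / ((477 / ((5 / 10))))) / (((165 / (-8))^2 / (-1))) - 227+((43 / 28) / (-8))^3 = -227.01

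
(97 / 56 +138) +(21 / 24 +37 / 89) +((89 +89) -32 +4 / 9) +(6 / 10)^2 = 161384777 / 560700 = 287.83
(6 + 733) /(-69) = -739 /69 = -10.71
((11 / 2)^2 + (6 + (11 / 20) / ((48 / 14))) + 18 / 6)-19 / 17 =312469 / 8160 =38.29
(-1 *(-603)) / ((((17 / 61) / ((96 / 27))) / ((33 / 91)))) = 4315872 / 1547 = 2789.83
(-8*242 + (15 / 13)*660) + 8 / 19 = -289988 / 247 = -1174.04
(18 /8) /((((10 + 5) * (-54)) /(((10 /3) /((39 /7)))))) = -7 /4212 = -0.00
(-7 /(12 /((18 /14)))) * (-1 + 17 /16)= -3 /64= -0.05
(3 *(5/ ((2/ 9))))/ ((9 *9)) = 5/ 6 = 0.83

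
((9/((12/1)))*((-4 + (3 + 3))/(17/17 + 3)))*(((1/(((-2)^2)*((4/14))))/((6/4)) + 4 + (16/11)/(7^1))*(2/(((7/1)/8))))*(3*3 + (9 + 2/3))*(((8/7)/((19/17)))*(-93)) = -3929312/539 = -7290.00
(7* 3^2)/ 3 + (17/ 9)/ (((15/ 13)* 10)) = 28571/ 1350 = 21.16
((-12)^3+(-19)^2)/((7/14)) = -2734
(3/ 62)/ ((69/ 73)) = 73/ 1426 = 0.05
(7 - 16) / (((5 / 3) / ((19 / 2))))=-513 / 10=-51.30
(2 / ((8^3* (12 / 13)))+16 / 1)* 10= 245825 / 1536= 160.04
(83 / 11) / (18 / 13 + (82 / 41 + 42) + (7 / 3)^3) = 29133 / 224279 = 0.13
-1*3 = -3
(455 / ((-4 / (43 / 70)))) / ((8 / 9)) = -5031 / 64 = -78.61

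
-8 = -8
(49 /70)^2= 49 /100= 0.49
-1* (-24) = 24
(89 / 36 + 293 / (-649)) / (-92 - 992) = -47213 / 25326576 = -0.00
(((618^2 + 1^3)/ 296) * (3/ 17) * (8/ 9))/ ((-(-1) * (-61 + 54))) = -381925/ 13209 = -28.91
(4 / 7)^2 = 16 / 49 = 0.33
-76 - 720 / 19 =-2164 / 19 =-113.89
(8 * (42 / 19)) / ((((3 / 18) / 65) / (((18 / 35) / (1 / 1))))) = 67392 / 19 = 3546.95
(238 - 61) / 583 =177 / 583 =0.30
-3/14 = -0.21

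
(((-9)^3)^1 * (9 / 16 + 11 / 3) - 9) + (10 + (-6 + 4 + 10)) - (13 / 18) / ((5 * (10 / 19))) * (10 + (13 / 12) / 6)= -199380301 / 64800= -3076.86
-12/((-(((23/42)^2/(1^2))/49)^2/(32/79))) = 2868933924864/22107439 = 129772.33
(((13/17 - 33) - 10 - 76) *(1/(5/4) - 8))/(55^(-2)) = 43777800/17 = 2575164.71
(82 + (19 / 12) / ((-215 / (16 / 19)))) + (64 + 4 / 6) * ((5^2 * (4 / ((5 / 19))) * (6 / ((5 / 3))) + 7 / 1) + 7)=57696106 / 645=89451.33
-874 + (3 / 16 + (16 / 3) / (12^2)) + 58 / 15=-1879003 / 2160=-869.91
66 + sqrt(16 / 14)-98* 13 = -1208 + 2* sqrt(14) / 7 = -1206.93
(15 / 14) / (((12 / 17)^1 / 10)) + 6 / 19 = 8243 / 532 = 15.49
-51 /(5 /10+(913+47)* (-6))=102 /11519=0.01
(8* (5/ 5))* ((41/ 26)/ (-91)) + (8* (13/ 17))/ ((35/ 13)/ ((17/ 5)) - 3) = -209931/ 72163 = -2.91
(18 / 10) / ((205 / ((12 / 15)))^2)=144 / 5253125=0.00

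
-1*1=-1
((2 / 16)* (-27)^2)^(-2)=64 / 531441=0.00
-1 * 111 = -111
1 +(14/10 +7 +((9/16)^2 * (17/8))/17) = 96661/10240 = 9.44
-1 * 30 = -30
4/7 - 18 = -122/7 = -17.43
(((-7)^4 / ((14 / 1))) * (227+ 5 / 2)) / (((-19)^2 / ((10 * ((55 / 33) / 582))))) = 437325 / 140068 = 3.12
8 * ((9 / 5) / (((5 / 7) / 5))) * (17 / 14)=612 / 5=122.40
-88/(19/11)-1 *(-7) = -835/19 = -43.95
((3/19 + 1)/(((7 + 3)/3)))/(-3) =-11/95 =-0.12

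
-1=-1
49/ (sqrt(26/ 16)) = 98 *sqrt(26)/ 13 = 38.44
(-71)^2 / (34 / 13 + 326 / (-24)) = -786396 / 1711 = -459.61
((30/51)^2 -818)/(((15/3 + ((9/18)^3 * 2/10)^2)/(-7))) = 378083200/330327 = 1144.57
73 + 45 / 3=88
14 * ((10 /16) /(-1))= -35 /4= -8.75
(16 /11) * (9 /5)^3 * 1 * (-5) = -11664 /275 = -42.41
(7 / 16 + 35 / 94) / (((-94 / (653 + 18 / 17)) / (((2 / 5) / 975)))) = -2257157 / 976378000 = -0.00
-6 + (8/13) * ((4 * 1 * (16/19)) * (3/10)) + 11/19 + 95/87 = -398324/107445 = -3.71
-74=-74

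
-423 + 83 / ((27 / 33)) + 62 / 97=-280160 / 873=-320.92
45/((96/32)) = 15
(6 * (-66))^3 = -62099136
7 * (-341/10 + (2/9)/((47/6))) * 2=-336287/705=-477.00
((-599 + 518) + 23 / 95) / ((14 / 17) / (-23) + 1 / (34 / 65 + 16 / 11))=-4241649328 / 24678055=-171.88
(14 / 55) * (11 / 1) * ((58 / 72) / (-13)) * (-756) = 8526 / 65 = 131.17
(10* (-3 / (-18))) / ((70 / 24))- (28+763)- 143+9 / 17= -111015 / 119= -932.90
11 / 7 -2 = -3 / 7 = -0.43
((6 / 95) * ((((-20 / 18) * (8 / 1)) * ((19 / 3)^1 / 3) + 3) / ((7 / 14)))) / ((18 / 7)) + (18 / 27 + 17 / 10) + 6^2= 37.59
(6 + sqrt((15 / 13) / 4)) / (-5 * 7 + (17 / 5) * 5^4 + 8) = 0.00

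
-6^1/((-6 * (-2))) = -1/2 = -0.50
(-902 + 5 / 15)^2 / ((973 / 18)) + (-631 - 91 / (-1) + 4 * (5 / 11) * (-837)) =138906910 / 10703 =12978.32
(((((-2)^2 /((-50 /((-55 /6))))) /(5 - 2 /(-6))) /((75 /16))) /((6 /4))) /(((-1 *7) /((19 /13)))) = -418 /102375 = -0.00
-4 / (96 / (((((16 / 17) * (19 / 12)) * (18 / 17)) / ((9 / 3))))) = -19 / 867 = -0.02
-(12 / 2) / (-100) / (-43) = -3 / 2150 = -0.00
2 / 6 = 1 / 3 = 0.33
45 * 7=315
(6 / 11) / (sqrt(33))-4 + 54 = 2 * sqrt(33) / 121 + 50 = 50.09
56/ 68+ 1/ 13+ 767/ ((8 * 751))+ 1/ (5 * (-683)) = 4660485317/ 4534327720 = 1.03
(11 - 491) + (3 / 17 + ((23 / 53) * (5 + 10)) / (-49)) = -21189594 / 44149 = -479.96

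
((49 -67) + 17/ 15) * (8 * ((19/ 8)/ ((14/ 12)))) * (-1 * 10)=19228/ 7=2746.86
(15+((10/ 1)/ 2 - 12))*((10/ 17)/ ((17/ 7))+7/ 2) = 8652/ 289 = 29.94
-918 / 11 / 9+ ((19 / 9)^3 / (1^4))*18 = 142636 / 891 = 160.09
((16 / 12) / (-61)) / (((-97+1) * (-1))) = -1 / 4392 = -0.00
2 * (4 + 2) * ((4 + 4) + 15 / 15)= 108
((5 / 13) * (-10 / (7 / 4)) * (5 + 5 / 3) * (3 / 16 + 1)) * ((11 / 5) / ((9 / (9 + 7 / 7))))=-104500 / 2457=-42.53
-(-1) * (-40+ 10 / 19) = -750 / 19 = -39.47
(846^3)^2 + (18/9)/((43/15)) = 366625086314181696.70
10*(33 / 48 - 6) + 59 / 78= -16339 / 312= -52.37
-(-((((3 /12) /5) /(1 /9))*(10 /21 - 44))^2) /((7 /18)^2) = 2536.46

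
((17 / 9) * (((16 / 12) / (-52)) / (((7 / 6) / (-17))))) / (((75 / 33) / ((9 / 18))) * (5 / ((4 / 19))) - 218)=-12716 / 1982799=-0.01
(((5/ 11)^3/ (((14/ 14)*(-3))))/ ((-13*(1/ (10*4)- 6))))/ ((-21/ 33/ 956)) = 0.61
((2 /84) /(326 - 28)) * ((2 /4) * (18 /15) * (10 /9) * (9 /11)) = 1 /22946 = 0.00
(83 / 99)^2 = 6889 / 9801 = 0.70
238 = 238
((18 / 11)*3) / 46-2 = -479 / 253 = -1.89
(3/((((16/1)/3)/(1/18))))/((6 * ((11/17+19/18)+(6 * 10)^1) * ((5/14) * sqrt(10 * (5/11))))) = 357 * sqrt(22)/15104800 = 0.00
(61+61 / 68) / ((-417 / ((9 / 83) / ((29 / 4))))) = -12627 / 5687741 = -0.00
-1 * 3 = -3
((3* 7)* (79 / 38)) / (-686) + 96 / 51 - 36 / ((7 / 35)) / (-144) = 97137 / 31654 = 3.07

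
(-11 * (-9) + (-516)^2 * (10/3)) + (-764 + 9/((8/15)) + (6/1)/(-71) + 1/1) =503743745/568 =886872.79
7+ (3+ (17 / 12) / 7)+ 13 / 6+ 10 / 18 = 12.92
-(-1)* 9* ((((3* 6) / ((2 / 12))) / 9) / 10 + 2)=144 / 5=28.80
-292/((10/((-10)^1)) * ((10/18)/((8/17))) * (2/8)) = 84096/85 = 989.36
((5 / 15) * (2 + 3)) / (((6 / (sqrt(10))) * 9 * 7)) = 5 * sqrt(10) / 1134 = 0.01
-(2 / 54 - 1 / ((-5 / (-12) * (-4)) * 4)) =-101 / 540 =-0.19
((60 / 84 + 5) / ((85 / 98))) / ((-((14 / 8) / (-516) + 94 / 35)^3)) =-42223208767488000 / 123684495803101187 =-0.34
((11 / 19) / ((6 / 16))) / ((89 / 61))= 5368 / 5073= 1.06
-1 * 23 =-23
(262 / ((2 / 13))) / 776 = 1703 / 776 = 2.19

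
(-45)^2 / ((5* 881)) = 405 / 881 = 0.46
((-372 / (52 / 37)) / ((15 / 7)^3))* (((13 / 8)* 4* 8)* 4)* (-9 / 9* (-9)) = -6294736 / 125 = -50357.89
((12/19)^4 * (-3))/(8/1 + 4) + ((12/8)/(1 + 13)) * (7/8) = 225075/4170272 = 0.05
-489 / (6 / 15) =-2445 / 2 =-1222.50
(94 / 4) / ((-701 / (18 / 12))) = -141 / 2804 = -0.05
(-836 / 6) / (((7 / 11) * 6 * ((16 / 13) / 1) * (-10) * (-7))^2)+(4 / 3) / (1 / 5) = 22123342159 / 3319142400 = 6.67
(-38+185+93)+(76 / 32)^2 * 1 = 15721 / 64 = 245.64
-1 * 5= -5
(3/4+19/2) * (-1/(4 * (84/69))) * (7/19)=-943/1216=-0.78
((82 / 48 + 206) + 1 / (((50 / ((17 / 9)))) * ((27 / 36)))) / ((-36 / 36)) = -1121897 / 5400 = -207.76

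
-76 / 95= -4 / 5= -0.80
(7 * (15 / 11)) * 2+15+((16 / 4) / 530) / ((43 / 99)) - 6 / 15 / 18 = 38452658 / 1128105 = 34.09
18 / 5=3.60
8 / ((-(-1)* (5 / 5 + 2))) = 8 / 3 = 2.67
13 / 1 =13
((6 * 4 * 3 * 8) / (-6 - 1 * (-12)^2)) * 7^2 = -4704 / 25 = -188.16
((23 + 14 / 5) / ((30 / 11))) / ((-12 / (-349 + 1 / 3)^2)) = -129379217 / 1350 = -95836.46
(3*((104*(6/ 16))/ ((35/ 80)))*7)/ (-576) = -13/ 4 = -3.25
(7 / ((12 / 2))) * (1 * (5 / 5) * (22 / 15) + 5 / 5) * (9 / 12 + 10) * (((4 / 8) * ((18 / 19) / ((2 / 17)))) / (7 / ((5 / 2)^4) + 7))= 3380875 / 194864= 17.35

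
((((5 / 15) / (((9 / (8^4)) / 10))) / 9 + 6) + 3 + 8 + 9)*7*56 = 18532976 / 243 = 76267.39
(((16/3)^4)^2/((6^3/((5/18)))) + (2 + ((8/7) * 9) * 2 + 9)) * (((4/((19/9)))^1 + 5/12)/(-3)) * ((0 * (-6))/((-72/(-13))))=0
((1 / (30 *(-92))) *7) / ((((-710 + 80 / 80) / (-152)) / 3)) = -0.00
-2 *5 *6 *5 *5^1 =-1500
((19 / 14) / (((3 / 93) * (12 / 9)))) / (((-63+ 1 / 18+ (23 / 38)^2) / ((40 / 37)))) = -22963932 / 42127127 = -0.55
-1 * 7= -7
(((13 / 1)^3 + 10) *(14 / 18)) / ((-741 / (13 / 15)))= -15449 / 7695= -2.01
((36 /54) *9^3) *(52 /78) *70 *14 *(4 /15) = 84672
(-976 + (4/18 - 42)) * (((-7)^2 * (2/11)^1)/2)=-448840/99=-4533.74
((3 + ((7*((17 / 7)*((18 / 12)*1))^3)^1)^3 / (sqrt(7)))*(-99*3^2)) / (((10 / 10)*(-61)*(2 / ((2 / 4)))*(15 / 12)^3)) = 42768 / 7625 + 2079741169223591841*sqrt(7) / 200944492000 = 27383079.76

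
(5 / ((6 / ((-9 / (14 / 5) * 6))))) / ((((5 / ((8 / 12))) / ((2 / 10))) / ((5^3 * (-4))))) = 1500 / 7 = 214.29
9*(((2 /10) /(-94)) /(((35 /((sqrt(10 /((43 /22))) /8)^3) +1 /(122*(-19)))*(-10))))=4627887 /13432747808166265330 +853939851072*sqrt(2365) /33581869520415663325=0.00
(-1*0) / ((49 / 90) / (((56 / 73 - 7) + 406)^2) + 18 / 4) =0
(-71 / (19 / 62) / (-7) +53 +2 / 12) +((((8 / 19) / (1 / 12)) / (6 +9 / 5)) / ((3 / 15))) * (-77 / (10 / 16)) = -3244613 / 10374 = -312.76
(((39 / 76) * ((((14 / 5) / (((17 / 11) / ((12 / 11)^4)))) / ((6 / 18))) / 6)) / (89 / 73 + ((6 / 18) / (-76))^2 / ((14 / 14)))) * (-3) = -847984370688 / 523435934615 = -1.62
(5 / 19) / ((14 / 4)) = 0.08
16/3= 5.33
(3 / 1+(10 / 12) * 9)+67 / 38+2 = 271 / 19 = 14.26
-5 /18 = -0.28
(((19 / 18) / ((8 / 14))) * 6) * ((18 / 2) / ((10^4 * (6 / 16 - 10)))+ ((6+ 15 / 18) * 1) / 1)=18744431 / 247500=75.74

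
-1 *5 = -5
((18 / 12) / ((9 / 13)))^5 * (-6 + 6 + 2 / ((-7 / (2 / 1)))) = -27.28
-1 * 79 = -79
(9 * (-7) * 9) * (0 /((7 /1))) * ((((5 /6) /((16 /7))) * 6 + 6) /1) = 0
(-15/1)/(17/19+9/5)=-1425/256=-5.57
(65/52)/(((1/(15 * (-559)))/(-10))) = 209625/2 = 104812.50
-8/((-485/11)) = 88/485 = 0.18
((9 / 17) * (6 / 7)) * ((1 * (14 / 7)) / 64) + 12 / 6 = 3835 / 1904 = 2.01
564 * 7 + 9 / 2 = 7905 / 2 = 3952.50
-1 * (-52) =52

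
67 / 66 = 1.02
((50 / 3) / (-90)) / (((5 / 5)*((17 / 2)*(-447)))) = 10 / 205173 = 0.00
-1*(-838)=838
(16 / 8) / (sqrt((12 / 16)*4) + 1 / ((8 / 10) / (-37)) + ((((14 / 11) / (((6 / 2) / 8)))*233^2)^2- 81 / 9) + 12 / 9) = 1288361050491386520 / 21869529521033507474929193017- 37949472*sqrt(3) / 21869529521033507474929193017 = 0.00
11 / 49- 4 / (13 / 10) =-1817 / 637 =-2.85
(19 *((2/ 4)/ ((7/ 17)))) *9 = 2907/ 14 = 207.64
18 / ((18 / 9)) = 9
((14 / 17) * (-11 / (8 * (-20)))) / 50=77 / 68000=0.00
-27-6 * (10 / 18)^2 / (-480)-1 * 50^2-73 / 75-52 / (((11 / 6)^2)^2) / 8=-1199461772851 / 474368400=-2528.54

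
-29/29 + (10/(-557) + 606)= 336975/557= 604.98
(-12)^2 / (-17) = -144 / 17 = -8.47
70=70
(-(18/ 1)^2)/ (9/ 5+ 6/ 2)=-135/ 2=-67.50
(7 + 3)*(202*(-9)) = -18180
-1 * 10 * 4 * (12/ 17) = -480/ 17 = -28.24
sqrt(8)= 2 * sqrt(2)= 2.83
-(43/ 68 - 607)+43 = 44157/ 68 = 649.37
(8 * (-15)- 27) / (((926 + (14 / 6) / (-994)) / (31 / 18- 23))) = 1332457 / 394475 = 3.38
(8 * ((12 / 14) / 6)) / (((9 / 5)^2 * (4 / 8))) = 400 / 567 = 0.71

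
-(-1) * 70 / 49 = 10 / 7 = 1.43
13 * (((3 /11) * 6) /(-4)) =-117 /22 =-5.32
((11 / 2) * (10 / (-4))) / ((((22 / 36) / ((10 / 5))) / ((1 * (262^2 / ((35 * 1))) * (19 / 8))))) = -209609.36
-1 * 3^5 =-243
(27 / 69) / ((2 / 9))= 81 / 46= 1.76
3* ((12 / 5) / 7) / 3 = 12 / 35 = 0.34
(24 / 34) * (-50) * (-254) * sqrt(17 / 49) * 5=762000 * sqrt(17) / 119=26401.74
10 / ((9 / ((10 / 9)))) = 100 / 81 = 1.23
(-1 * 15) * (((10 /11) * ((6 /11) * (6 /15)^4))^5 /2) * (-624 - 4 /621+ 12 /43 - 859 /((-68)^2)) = 13958722250141073408 /9049634566506861572265625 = 0.00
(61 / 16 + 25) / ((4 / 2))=461 / 32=14.41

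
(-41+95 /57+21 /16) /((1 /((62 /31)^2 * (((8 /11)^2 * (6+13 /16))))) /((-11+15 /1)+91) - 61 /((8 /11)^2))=75591500 /229289313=0.33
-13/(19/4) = -52/19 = -2.74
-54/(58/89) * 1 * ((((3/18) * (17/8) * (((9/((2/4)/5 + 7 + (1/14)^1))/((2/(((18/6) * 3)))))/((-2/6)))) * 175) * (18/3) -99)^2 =-1587152405921839443/467719424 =-3393385701.94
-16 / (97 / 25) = -400 / 97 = -4.12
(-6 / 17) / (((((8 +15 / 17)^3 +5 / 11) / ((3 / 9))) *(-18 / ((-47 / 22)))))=-13583 / 682146468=-0.00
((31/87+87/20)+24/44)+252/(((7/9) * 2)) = 3201199/19140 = 167.25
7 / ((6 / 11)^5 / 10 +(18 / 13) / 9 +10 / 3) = 2.00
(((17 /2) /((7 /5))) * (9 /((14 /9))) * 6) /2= 20655 /196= 105.38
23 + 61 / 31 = 774 / 31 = 24.97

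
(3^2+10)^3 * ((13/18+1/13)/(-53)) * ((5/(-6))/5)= 1282633/74412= 17.24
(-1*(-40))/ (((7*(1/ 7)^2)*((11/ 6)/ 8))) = 13440/ 11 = 1221.82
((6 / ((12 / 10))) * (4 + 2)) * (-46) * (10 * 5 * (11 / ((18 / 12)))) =-506000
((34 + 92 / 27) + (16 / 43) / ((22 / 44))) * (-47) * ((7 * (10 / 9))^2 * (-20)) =204018164000 / 94041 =2169459.75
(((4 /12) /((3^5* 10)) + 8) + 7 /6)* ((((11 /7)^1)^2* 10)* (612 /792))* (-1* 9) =-6248231 /3969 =-1574.26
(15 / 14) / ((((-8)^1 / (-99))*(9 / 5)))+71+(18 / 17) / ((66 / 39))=1654403 / 20944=78.99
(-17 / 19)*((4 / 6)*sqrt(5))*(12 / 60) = -34*sqrt(5) / 285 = -0.27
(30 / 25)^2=36 / 25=1.44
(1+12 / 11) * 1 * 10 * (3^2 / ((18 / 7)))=805 / 11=73.18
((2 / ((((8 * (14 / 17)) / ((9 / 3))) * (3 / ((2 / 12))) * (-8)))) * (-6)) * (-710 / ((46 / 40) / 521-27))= 15721175 / 15753752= 1.00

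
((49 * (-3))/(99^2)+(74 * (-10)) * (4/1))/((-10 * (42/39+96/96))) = 125714797/882090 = 142.52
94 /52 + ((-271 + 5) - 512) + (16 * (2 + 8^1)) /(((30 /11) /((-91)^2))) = 37833313 /78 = 485042.47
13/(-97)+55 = 5322/97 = 54.87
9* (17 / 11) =153 / 11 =13.91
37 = 37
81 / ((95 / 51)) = 4131 / 95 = 43.48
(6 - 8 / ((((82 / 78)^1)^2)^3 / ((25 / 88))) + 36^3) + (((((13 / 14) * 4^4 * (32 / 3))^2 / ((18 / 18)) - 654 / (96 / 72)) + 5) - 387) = 298410680414174292847 / 46085511346182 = 6475151.77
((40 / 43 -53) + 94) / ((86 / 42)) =37863 / 1849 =20.48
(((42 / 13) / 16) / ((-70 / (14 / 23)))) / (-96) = 7 / 382720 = 0.00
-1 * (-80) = 80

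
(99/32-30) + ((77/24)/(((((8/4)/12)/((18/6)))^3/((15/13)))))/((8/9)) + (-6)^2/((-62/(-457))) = 24526.77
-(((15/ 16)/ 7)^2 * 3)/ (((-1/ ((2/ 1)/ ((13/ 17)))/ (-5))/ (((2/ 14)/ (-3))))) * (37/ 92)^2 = 26182125/ 4830844928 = 0.01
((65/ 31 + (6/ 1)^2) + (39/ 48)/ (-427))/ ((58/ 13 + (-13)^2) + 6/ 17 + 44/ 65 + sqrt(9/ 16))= 8915348845/ 41011773516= 0.22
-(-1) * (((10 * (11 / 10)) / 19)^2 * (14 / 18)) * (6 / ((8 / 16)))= 3388 / 1083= 3.13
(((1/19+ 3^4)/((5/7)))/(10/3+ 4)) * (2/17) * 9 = 5292/323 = 16.38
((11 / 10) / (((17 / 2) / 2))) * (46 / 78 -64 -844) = -778558 / 3315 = -234.86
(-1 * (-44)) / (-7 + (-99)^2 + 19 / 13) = 572 / 127341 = 0.00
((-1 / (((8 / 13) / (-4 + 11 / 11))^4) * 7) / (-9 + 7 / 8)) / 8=1245699 / 20480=60.83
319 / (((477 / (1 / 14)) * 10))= 319 / 66780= 0.00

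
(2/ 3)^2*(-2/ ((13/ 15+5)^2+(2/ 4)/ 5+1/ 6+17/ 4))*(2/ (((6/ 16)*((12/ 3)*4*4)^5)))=-25/ 220458909696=-0.00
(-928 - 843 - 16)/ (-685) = 1787/ 685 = 2.61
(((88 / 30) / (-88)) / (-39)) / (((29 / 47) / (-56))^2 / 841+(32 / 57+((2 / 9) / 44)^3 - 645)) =-7095098834208 / 5349655973312015495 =-0.00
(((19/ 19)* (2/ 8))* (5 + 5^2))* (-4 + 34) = 225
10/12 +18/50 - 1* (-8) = 1379/150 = 9.19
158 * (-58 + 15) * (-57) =387258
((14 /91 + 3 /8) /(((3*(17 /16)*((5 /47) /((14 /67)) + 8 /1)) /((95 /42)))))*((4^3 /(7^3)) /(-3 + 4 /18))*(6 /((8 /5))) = -428640 /38583727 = -0.01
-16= -16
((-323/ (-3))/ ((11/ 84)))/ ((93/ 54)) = 162792/ 341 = 477.40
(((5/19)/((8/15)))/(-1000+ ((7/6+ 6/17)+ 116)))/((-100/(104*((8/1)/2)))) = 3978/1710247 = 0.00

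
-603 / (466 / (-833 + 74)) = 457677 / 466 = 982.14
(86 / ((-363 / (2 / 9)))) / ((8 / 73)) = -3139 / 6534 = -0.48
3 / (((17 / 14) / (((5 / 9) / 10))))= 7 / 51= 0.14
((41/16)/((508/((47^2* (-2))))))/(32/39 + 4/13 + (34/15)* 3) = -17660955/6282944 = -2.81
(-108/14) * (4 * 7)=-216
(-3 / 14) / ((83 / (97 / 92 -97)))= 0.25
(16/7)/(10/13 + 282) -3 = -19247/6433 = -2.99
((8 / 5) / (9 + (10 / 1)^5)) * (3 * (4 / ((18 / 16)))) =256 / 1500135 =0.00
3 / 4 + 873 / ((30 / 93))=54141 / 20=2707.05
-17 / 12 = -1.42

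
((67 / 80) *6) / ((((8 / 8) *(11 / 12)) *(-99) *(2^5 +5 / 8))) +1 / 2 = 157369 / 315810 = 0.50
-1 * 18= -18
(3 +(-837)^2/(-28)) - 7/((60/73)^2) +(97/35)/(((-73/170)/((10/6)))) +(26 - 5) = -46022082733/1839600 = -25017.44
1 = 1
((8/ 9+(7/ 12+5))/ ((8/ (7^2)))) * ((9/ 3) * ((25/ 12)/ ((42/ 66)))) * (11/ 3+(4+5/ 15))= 3114.76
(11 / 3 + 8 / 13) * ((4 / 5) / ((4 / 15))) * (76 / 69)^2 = 964592 / 61893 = 15.58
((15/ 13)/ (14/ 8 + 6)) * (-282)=-16920/ 403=-41.99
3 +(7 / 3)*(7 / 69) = 670 / 207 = 3.24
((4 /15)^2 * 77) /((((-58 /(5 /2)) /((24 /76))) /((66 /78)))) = -6776 /107445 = -0.06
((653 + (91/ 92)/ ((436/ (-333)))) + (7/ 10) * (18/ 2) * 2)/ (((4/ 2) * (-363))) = -133341221/ 145606560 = -0.92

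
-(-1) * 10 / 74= 5 / 37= 0.14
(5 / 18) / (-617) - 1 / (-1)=11101 / 11106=1.00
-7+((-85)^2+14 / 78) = 7218.18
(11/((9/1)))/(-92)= -11/828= -0.01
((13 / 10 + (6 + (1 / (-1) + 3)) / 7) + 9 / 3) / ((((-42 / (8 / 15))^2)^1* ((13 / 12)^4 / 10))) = 1560576 / 244910575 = 0.01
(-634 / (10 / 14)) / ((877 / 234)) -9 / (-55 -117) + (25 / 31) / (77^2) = -32823019587541 / 138624881780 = -236.78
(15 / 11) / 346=15 / 3806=0.00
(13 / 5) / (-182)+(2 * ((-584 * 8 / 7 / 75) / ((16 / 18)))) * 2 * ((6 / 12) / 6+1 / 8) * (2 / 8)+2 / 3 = -43 / 30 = -1.43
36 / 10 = 18 / 5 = 3.60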